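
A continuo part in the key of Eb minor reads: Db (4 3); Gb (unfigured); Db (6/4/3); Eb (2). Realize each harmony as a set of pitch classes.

Db, F, Gb, Bb | Gb, Bb, Db | Db, F, Gb, Bb | Eb, F, Ab, Cb

Db (6/4/3): Db, F, Gb, Bb.
Gb (5/3): Gb, Bb, Db.
Db (6/4/3): Db, F, Gb, Bb.
Eb (6/4/2): Eb, F, Ab, Cb.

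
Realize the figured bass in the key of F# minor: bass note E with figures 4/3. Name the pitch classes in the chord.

E, G#, A, C#

The written figures 4/3 are shorthand for 6/4/3: the 6 is implied.
A third above E in this key is G#.
A fourth above E in this key is A.
A sixth above E in this key is C#.
Together with the bass E, this spells A major seventh in second inversion.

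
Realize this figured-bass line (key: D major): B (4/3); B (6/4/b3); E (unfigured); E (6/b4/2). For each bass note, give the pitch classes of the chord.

B (6/4/3): B, D, E, G.
B (6/4/b3): B, Db, E, G.
E (5/3): E, G, B.
E (6/b4/2): E, F#, Ab, C#.

B, D, E, G | B, Db, E, G | E, G, B | E, F#, Ab, C#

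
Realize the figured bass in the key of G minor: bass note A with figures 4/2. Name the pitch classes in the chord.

A, Bb, D, F

The written figures 4/2 are shorthand for 6/4/2: the 6 is implied.
A second above A in this key is Bb.
A fourth above A in this key is D.
A sixth above A in this key is F.
Together with the bass A, this spells Bb major seventh in third inversion.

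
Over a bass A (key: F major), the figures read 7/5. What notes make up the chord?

The written figures 7/5 are shorthand for 7/5/3: the 3 is implied.
A third above A in this key is C.
A fifth above A in this key is E.
A seventh above A in this key is G.
Together with the bass A, this spells A minor seventh in root position.

A, C, E, G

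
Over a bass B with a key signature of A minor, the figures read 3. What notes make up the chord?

The written figures 3 are shorthand for 5/3: the 5 is implied.
A third above B in this key is D.
A fifth above B in this key is F.
Together with the bass B, this spells B diminished in root position.

B, D, F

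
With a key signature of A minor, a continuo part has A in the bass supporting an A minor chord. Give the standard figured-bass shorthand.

no figures

A is the root of A minor, so the chord is in root position.
A triad in root position is figured 5/3, conventionally abbreviated (no figures — root-position triad).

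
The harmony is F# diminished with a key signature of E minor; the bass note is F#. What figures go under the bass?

F# is the root of F# diminished, so the chord is in root position.
A triad in root position is figured 5/3, conventionally abbreviated (no figures — root-position triad).

no figures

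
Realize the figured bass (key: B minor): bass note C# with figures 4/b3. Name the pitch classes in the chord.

The written figures 4/b3 are shorthand for 6/4/3: the 6 is implied.
A third above C# in this key is E, lowered to Eb by the flat.
A fourth above C# in this key is F#.
A sixth above C# in this key is A.

C#, Eb, F#, A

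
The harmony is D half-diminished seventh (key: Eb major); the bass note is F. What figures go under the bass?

F is the third of D half-diminished seventh, so the chord is in first inversion.
A seventh chord in first inversion is figured 6/5/3, conventionally abbreviated 6/5.

6/5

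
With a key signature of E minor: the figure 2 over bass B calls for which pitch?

Counting 1 letter step above B lands on C; in E minor, that letter is C.

C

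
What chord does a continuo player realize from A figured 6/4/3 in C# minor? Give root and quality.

D# half-diminished seventh

The figures 6/4/3 indicate a seventh chord in second inversion.
In second inversion the root lies a fourth above the bass: a fourth above A in C# minor is D#.
The chord tones are A, C#, D#, F#, giving D# half-diminished seventh.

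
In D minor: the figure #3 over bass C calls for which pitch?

E#

Counting 2 letter steps above C lands on E; in D minor, that letter is E.
The #3 figure raises it a semitone, giving E#.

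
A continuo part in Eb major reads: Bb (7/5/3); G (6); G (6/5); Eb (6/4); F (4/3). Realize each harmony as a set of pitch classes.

Bb, D, F, Ab | G, Bb, Eb | G, Bb, D, Eb | Eb, Ab, C | F, Ab, Bb, D

Bb (7/5/3): Bb, D, F, Ab.
G (6/3): G, Bb, Eb.
G (6/5/3): G, Bb, D, Eb.
Eb (6/4): Eb, Ab, C.
F (6/4/3): F, Ab, Bb, D.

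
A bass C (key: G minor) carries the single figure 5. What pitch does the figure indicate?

G

Counting 4 letter steps above C lands on G; in G minor, that letter is G.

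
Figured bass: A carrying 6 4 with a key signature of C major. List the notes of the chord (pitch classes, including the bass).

A, D, F

A fourth above A in this key is D.
A sixth above A in this key is F.
Together with the bass A, this spells D minor in second inversion.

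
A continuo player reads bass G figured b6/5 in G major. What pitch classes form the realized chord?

The written figures b6/5 are shorthand for 6/5/3: the 3 is implied.
A third above G in this key is B.
A fifth above G in this key is D.
A sixth above G in this key is E, lowered to Eb by the flat.
Together with the bass G, this spells Eb augmented major seventh in first inversion.

G, B, D, Eb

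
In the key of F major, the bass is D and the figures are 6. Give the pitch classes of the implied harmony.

The written figures 6 are shorthand for 6/3: the 3 is implied.
A third above D in this key is F.
A sixth above D in this key is Bb.
Together with the bass D, this spells Bb major in first inversion.

D, F, Bb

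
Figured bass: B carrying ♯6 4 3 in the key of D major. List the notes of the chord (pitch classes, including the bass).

A third above B in this key is D.
A fourth above B in this key is E.
A sixth above B in this key is G, raised to G# by the sharp.
Together with the bass B, this spells E dominant seventh in second inversion.

B, D, E, G#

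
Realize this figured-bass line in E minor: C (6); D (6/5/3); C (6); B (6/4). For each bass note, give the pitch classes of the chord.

C, E, A | D, F#, A, B | C, E, A | B, E, G

C (6/3): C, E, A.
D (6/5/3): D, F#, A, B.
C (6/3): C, E, A.
B (6/4): B, E, G.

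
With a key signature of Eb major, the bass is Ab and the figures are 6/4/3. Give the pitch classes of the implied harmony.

A third above Ab in this key is C.
A fourth above Ab in this key is D.
A sixth above Ab in this key is F.
Together with the bass Ab, this spells D half-diminished seventh in second inversion.

Ab, C, D, F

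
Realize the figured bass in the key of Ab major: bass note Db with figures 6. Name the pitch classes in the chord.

Db, F, Bb

The written figures 6 are shorthand for 6/3: the 3 is implied.
A third above Db in this key is F.
A sixth above Db in this key is Bb.
Together with the bass Db, this spells Bb minor in first inversion.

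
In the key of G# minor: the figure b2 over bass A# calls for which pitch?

Counting 1 letter step above A# lands on B; in G# minor, that letter is B.
The b2 figure lowers it a semitone, giving Bb.

Bb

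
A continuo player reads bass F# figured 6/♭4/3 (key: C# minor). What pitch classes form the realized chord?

F#, A, Bb, D#

A third above F# in this key is A.
A fourth above F# in this key is B, lowered to Bb by the flat.
A sixth above F# in this key is D#.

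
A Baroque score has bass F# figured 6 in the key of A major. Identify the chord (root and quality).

The figures 6 indicate a triad in first inversion.
In first inversion the root lies a sixth above the bass: a sixth above F# in A major is D.
The chord tones are F#, A, D, giving D major.

D major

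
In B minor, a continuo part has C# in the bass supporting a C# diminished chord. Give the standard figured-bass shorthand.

C# is the root of C# diminished, so the chord is in root position.
A triad in root position is figured 5/3, conventionally abbreviated (no figures — root-position triad).

no figures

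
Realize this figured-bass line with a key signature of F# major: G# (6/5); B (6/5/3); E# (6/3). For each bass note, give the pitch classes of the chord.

G#, B, D#, E# | B, D#, F#, G# | E#, G#, C#

G# (6/5/3): G#, B, D#, E#.
B (6/5/3): B, D#, F#, G#.
E# (6/3): E#, G#, C#.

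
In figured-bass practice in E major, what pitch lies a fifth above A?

E

Counting 4 letter steps above A lands on E; in E major, that letter is E.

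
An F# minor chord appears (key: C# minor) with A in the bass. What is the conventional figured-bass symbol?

6

A is the third of F# minor, so the chord is in first inversion.
A triad in first inversion is figured 6/3, conventionally abbreviated 6.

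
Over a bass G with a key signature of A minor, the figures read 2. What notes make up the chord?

G, A, C, E

The written figures 2 are shorthand for 6/4/2: the 6/4 are implied.
A second above G in this key is A.
A fourth above G in this key is C.
A sixth above G in this key is E.
Together with the bass G, this spells A minor seventh in third inversion.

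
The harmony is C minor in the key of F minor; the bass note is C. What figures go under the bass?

C is the root of C minor, so the chord is in root position.
A triad in root position is figured 5/3, conventionally abbreviated (no figures — root-position triad).

no figures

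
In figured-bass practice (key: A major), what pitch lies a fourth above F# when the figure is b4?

Bb

Counting 3 letter steps above F# lands on B; in A major, that letter is B.
The b4 figure lowers it a semitone, giving Bb.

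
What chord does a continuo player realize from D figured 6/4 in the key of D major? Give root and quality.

G major

The figures 6/4 indicate a triad in second inversion.
In second inversion the root lies a fourth above the bass: a fourth above D in D major is G.
The chord tones are D, G, B, giving G major.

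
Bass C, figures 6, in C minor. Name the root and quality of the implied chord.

The figures 6 indicate a triad in first inversion.
In first inversion the root lies a sixth above the bass: a sixth above C in C minor is Ab.
The chord tones are C, Eb, Ab, giving Ab major.

Ab major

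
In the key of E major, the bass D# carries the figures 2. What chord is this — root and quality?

The figures 2 indicate a seventh chord in third inversion.
In third inversion the root lies a second above the bass: a second above D# in E major is E.
The chord tones are D#, E, G#, B, giving E major seventh.

E major seventh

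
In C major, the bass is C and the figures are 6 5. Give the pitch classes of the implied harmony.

The written figures 6 5 are shorthand for 6/5/3: the 3 is implied.
A third above C in this key is E.
A fifth above C in this key is G.
A sixth above C in this key is A.
Together with the bass C, this spells A minor seventh in first inversion.

C, E, G, A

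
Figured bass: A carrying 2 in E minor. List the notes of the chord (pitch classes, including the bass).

The written figures 2 are shorthand for 6/4/2: the 6/4 are implied.
A second above A in this key is B.
A fourth above A in this key is D.
A sixth above A in this key is F#.
Together with the bass A, this spells B minor seventh in third inversion.

A, B, D, F#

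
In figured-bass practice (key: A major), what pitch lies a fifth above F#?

Counting 4 letter steps above F# lands on C; in A major, that letter is C#.

C#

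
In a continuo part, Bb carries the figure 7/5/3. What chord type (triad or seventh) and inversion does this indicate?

Intervals of 7/5/3 above the bass form a seventh chord; the bass is the root, so this is root position.

seventh chord, root position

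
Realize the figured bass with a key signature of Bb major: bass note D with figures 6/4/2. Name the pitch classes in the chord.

A second above D in this key is Eb.
A fourth above D in this key is G.
A sixth above D in this key is Bb.
Together with the bass D, this spells Eb major seventh in third inversion.

D, Eb, G, Bb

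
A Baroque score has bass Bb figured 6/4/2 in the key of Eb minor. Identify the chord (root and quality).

The figures 6/4/2 indicate a seventh chord in third inversion.
In third inversion the root lies a second above the bass: a second above Bb in Eb minor is Cb.
The chord tones are Bb, Cb, Eb, Gb, giving Cb major seventh.

Cb major seventh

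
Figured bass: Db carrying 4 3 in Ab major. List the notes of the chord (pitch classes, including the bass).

The written figures 4 3 are shorthand for 6/4/3: the 6 is implied.
A third above Db in this key is F.
A fourth above Db in this key is G.
A sixth above Db in this key is Bb.
Together with the bass Db, this spells G half-diminished seventh in second inversion.

Db, F, G, Bb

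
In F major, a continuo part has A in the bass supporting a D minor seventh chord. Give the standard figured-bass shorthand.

4/3

A is the fifth of D minor seventh, so the chord is in second inversion.
A seventh chord in second inversion is figured 6/4/3, conventionally abbreviated 4/3.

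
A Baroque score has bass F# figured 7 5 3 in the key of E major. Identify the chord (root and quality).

F# minor seventh

The figures 7 5 3 indicate a seventh chord in root position.
In root position the bass is the root, so the root is F#.
The chord tones are F#, A, C#, E, giving F# minor seventh.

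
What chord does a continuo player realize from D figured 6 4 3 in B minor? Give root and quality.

G major seventh

The figures 6 4 3 indicate a seventh chord in second inversion.
In second inversion the root lies a fourth above the bass: a fourth above D in B minor is G.
The chord tones are D, F#, G, B, giving G major seventh.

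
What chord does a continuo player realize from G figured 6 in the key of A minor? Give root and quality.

E minor

The figures 6 indicate a triad in first inversion.
In first inversion the root lies a sixth above the bass: a sixth above G in A minor is E.
The chord tones are G, B, E, giving E minor.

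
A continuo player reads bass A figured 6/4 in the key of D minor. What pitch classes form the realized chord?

A, D, F

A fourth above A in this key is D.
A sixth above A in this key is F.
Together with the bass A, this spells D minor in second inversion.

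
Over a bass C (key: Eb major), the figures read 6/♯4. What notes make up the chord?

A fourth above C in this key is F, raised to F# by the sharp.
A sixth above C in this key is Ab.

C, F#, Ab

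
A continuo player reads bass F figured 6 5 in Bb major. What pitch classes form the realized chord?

F, A, C, D

The written figures 6 5 are shorthand for 6/5/3: the 3 is implied.
A third above F in this key is A.
A fifth above F in this key is C.
A sixth above F in this key is D.
Together with the bass F, this spells D minor seventh in first inversion.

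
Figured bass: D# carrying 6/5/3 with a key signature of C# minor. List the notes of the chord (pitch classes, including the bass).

D#, F#, A, B

A third above D# in this key is F#.
A fifth above D# in this key is A.
A sixth above D# in this key is B.
Together with the bass D#, this spells B dominant seventh in first inversion.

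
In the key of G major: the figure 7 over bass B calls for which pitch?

A

Counting 6 letter steps above B lands on A; in G major, that letter is A.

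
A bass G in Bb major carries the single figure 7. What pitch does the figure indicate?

F

Counting 6 letter steps above G lands on F; in Bb major, that letter is F.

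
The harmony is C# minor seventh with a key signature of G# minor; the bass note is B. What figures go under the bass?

4/2

B is the seventh of C# minor seventh, so the chord is in third inversion.
A seventh chord in third inversion is figured 6/4/2, conventionally abbreviated 4/2.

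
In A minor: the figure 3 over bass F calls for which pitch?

A

Counting 2 letter steps above F lands on A; in A minor, that letter is A.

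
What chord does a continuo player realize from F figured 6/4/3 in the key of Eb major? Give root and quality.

Bb dominant seventh

The figures 6/4/3 indicate a seventh chord in second inversion.
In second inversion the root lies a fourth above the bass: a fourth above F in Eb major is Bb.
The chord tones are F, Ab, Bb, D, giving Bb dominant seventh.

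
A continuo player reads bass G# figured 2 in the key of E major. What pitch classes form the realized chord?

G#, A, C#, E

The written figures 2 are shorthand for 6/4/2: the 6/4 are implied.
A second above G# in this key is A.
A fourth above G# in this key is C#.
A sixth above G# in this key is E.
Together with the bass G#, this spells A major seventh in third inversion.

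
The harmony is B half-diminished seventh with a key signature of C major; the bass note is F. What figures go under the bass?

4/3

F is the fifth of B half-diminished seventh, so the chord is in second inversion.
A seventh chord in second inversion is figured 6/4/3, conventionally abbreviated 4/3.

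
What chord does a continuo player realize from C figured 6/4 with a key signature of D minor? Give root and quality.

The figures 6/4 indicate a triad in second inversion.
In second inversion the root lies a fourth above the bass: a fourth above C in D minor is F.
The chord tones are C, F, A, giving F major.

F major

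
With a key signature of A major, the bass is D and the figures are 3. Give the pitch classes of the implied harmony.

The written figures 3 are shorthand for 5/3: the 5 is implied.
A third above D in this key is F#.
A fifth above D in this key is A.
Together with the bass D, this spells D major in root position.

D, F#, A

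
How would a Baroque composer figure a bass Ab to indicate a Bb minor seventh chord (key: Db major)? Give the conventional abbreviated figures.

4/2

Ab is the seventh of Bb minor seventh, so the chord is in third inversion.
A seventh chord in third inversion is figured 6/4/2, conventionally abbreviated 4/2.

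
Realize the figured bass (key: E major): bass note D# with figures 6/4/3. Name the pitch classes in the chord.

A third above D# in this key is F#.
A fourth above D# in this key is G#.
A sixth above D# in this key is B.
Together with the bass D#, this spells G# minor seventh in second inversion.

D#, F#, G#, B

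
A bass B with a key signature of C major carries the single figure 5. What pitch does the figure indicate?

Counting 4 letter steps above B lands on F; in C major, that letter is F.

F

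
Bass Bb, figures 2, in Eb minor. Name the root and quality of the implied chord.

Cb major seventh

The figures 2 indicate a seventh chord in third inversion.
In third inversion the root lies a second above the bass: a second above Bb in Eb minor is Cb.
The chord tones are Bb, Cb, Eb, Gb, giving Cb major seventh.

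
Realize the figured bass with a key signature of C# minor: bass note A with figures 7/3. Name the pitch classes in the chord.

A, C#, E, G#

The written figures 7/3 are shorthand for 7/5/3: the 5 is implied.
A third above A in this key is C#.
A fifth above A in this key is E.
A seventh above A in this key is G#.
Together with the bass A, this spells A major seventh in root position.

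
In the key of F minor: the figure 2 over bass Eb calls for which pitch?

F

Counting 1 letter step above Eb lands on F; in F minor, that letter is F.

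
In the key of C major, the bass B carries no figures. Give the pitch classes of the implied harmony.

An unfigured bass implies 5/3.
A third above B in this key is D.
A fifth above B in this key is F.
Together with the bass B, this spells B diminished in root position.

B, D, F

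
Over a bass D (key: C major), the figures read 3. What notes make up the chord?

The written figures 3 are shorthand for 5/3: the 5 is implied.
A third above D in this key is F.
A fifth above D in this key is A.
Together with the bass D, this spells D minor in root position.

D, F, A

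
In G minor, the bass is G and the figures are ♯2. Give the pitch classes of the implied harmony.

The written figures ♯2 are shorthand for 6/4/2: the 6/4 are implied.
A second above G in this key is A, raised to A# by the sharp.
A fourth above G in this key is C.
A sixth above G in this key is Eb.

G, A#, C, Eb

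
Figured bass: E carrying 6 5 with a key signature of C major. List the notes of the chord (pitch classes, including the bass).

E, G, B, C

The written figures 6 5 are shorthand for 6/5/3: the 3 is implied.
A third above E in this key is G.
A fifth above E in this key is B.
A sixth above E in this key is C.
Together with the bass E, this spells C major seventh in first inversion.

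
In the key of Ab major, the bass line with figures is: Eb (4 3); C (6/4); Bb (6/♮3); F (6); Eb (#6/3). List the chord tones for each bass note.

Eb, G, Ab, C | C, F, Ab | Bb, D, G | F, Ab, Db | Eb, G, C#

Eb (6/4/3): Eb, G, Ab, C.
C (6/4): C, F, Ab.
Bb (6/♮3): Bb, D, G.
F (6/3): F, Ab, Db.
Eb (#6/3): Eb, G, C#.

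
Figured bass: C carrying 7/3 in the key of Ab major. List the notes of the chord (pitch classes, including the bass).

C, Eb, G, Bb

The written figures 7/3 are shorthand for 7/5/3: the 5 is implied.
A third above C in this key is Eb.
A fifth above C in this key is G.
A seventh above C in this key is Bb.
Together with the bass C, this spells C minor seventh in root position.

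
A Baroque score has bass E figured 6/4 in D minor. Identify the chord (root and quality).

The figures 6/4 indicate a triad in second inversion.
In second inversion the root lies a fourth above the bass: a fourth above E in D minor is A.
The chord tones are E, A, C, giving A minor.

A minor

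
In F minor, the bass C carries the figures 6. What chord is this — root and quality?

Ab major

The figures 6 indicate a triad in first inversion.
In first inversion the root lies a sixth above the bass: a sixth above C in F minor is Ab.
The chord tones are C, Eb, Ab, giving Ab major.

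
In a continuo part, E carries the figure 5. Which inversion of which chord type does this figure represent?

5 is shorthand for 5/3.
Intervals of 5/3 above the bass form a triad; the bass is the root, so this is root position.

triad, root position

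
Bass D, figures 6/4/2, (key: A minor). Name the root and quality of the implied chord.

The figures 6/4/2 indicate a seventh chord in third inversion.
In third inversion the root lies a second above the bass: a second above D in A minor is E.
The chord tones are D, E, G, B, giving E minor seventh.

E minor seventh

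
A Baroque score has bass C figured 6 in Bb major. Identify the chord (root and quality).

The figures 6 indicate a triad in first inversion.
In first inversion the root lies a sixth above the bass: a sixth above C in Bb major is A.
The chord tones are C, Eb, A, giving A diminished.

A diminished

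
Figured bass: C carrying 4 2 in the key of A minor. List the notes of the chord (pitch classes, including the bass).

The written figures 4 2 are shorthand for 6/4/2: the 6 is implied.
A second above C in this key is D.
A fourth above C in this key is F.
A sixth above C in this key is A.
Together with the bass C, this spells D minor seventh in third inversion.

C, D, F, A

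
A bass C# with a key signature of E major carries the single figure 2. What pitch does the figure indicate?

Counting 1 letter step above C# lands on D; in E major, that letter is D#.

D#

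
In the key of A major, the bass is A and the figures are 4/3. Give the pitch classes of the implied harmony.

The written figures 4/3 are shorthand for 6/4/3: the 6 is implied.
A third above A in this key is C#.
A fourth above A in this key is D.
A sixth above A in this key is F#.
Together with the bass A, this spells D major seventh in second inversion.

A, C#, D, F#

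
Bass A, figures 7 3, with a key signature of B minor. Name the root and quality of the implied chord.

The figures 7 3 indicate a seventh chord in root position.
In root position the bass is the root, so the root is A.
The chord tones are A, C#, E, G, giving A dominant seventh.

A dominant seventh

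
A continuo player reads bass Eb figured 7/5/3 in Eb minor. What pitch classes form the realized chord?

Eb, Gb, Bb, Db

A third above Eb in this key is Gb.
A fifth above Eb in this key is Bb.
A seventh above Eb in this key is Db.
Together with the bass Eb, this spells Eb minor seventh in root position.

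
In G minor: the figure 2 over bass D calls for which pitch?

Counting 1 letter step above D lands on E; in G minor, that letter is Eb.

Eb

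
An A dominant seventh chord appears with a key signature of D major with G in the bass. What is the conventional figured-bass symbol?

G is the seventh of A dominant seventh, so the chord is in third inversion.
A seventh chord in third inversion is figured 6/4/2, conventionally abbreviated 4/2.

4/2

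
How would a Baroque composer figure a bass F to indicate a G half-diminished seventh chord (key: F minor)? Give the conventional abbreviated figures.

F is the seventh of G half-diminished seventh, so the chord is in third inversion.
A seventh chord in third inversion is figured 6/4/2, conventionally abbreviated 4/2.

4/2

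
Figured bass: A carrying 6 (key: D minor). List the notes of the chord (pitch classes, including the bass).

The written figures 6 are shorthand for 6/3: the 3 is implied.
A third above A in this key is C.
A sixth above A in this key is F.
Together with the bass A, this spells F major in first inversion.

A, C, F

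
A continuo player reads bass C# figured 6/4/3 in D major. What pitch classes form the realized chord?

A third above C# in this key is E.
A fourth above C# in this key is F#.
A sixth above C# in this key is A.
Together with the bass C#, this spells F# minor seventh in second inversion.

C#, E, F#, A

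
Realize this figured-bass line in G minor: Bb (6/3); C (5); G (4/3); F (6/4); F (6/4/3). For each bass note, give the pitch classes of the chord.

Bb, D, G | C, Eb, G | G, Bb, C, Eb | F, Bb, D | F, A, Bb, D

Bb (6/3): Bb, D, G.
C (5/3): C, Eb, G.
G (6/4/3): G, Bb, C, Eb.
F (6/4): F, Bb, D.
F (6/4/3): F, A, Bb, D.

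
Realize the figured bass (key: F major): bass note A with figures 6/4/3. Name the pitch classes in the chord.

A third above A in this key is C.
A fourth above A in this key is D.
A sixth above A in this key is F.
Together with the bass A, this spells D minor seventh in second inversion.

A, C, D, F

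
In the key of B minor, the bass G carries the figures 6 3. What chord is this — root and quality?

The figures 6 3 indicate a triad in first inversion.
In first inversion the root lies a sixth above the bass: a sixth above G in B minor is E.
The chord tones are G, B, E, giving E minor.

E minor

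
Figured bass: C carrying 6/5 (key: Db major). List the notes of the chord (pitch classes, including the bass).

C, Eb, Gb, Ab

The written figures 6/5 are shorthand for 6/5/3: the 3 is implied.
A third above C in this key is Eb.
A fifth above C in this key is Gb.
A sixth above C in this key is Ab.
Together with the bass C, this spells Ab dominant seventh in first inversion.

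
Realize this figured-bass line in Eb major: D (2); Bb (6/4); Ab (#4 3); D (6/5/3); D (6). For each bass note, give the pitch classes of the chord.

D, Eb, G, Bb | Bb, Eb, G | Ab, C, D#, F | D, F, Ab, Bb | D, F, Bb

D (6/4/2): D, Eb, G, Bb.
Bb (6/4): Bb, Eb, G.
Ab (6/#4/3): Ab, C, D#, F.
D (6/5/3): D, F, Ab, Bb.
D (6/3): D, F, Bb.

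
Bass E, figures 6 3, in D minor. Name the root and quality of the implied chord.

C major

The figures 6 3 indicate a triad in first inversion.
In first inversion the root lies a sixth above the bass: a sixth above E in D minor is C.
The chord tones are E, G, C, giving C major.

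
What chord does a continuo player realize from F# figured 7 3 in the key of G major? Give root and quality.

F# half-diminished seventh

The figures 7 3 indicate a seventh chord in root position.
In root position the bass is the root, so the root is F#.
The chord tones are F#, A, C, E, giving F# half-diminished seventh.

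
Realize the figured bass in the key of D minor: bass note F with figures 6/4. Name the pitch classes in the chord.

A fourth above F in this key is Bb.
A sixth above F in this key is D.
Together with the bass F, this spells Bb major in second inversion.

F, Bb, D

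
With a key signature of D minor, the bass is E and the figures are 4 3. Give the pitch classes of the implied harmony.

E, G, A, C

The written figures 4 3 are shorthand for 6/4/3: the 6 is implied.
A third above E in this key is G.
A fourth above E in this key is A.
A sixth above E in this key is C.
Together with the bass E, this spells A minor seventh in second inversion.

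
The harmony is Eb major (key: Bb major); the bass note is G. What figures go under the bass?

6

G is the third of Eb major, so the chord is in first inversion.
A triad in first inversion is figured 6/3, conventionally abbreviated 6.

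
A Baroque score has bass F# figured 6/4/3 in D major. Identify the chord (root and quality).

B minor seventh

The figures 6/4/3 indicate a seventh chord in second inversion.
In second inversion the root lies a fourth above the bass: a fourth above F# in D major is B.
The chord tones are F#, A, B, D, giving B minor seventh.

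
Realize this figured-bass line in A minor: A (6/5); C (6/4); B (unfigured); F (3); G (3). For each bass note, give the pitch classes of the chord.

A (6/5/3): A, C, E, F.
C (6/4): C, F, A.
B (5/3): B, D, F.
F (5/3): F, A, C.
G (5/3): G, B, D.

A, C, E, F | C, F, A | B, D, F | F, A, C | G, B, D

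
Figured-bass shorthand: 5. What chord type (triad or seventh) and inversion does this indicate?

5 is shorthand for 5/3.
Intervals of 5/3 above the bass form a triad; the bass is the root, so this is root position.

triad, root position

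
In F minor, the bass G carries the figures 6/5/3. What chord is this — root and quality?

Eb dominant seventh

The figures 6/5/3 indicate a seventh chord in first inversion.
In first inversion the root lies a sixth above the bass: a sixth above G in F minor is Eb.
The chord tones are G, Bb, Db, Eb, giving Eb dominant seventh.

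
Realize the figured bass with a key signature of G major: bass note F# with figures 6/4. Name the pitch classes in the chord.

F#, B, D

A fourth above F# in this key is B.
A sixth above F# in this key is D.
Together with the bass F#, this spells B minor in second inversion.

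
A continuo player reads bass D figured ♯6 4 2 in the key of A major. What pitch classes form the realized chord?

A second above D in this key is E.
A fourth above D in this key is G#.
A sixth above D in this key is B, raised to B# by the sharp.
Together with the bass D, this spells E augmented seventh in third inversion.

D, E, G#, B#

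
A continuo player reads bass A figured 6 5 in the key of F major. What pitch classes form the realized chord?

A, C, E, F

The written figures 6 5 are shorthand for 6/5/3: the 3 is implied.
A third above A in this key is C.
A fifth above A in this key is E.
A sixth above A in this key is F.
Together with the bass A, this spells F major seventh in first inversion.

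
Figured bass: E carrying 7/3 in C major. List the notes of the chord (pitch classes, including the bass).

E, G, B, D

The written figures 7/3 are shorthand for 7/5/3: the 5 is implied.
A third above E in this key is G.
A fifth above E in this key is B.
A seventh above E in this key is D.
Together with the bass E, this spells E minor seventh in root position.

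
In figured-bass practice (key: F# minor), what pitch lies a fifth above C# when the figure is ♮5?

G

Counting 4 letter steps above C# lands on G; in F# minor, that letter is G#.
The ♮5 figure makes it natural, giving G.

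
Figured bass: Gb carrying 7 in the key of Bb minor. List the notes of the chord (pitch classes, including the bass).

The written figures 7 are shorthand for 7/5/3: the 5/3 are implied.
A third above Gb in this key is Bb.
A fifth above Gb in this key is Db.
A seventh above Gb in this key is F.
Together with the bass Gb, this spells Gb major seventh in root position.

Gb, Bb, Db, F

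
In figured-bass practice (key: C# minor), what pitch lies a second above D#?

E

Counting 1 letter step above D# lands on E; in C# minor, that letter is E.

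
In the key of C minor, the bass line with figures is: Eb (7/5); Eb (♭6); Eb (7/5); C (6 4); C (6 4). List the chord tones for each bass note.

Eb, G, Bb, D | Eb, G, Cb | Eb, G, Bb, D | C, F, Ab | C, F, Ab

Eb (7/5/3): Eb, G, Bb, D.
Eb (b6/3): Eb, G, Cb.
Eb (7/5/3): Eb, G, Bb, D.
C (6/4): C, F, Ab.
C (6/4): C, F, Ab.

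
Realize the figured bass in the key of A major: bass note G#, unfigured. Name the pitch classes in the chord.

An unfigured bass implies 5/3.
A third above G# in this key is B.
A fifth above G# in this key is D.
Together with the bass G#, this spells G# diminished in root position.

G#, B, D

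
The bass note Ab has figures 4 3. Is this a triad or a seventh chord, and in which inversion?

4 3 is shorthand for 6/4/3.
Intervals of 6/4/3 above the bass form a seventh chord; the bass is the fifth, so this is second inversion.

seventh chord, second inversion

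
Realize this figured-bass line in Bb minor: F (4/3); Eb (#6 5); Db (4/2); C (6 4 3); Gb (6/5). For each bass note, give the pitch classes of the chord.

F, Ab, Bb, Db | Eb, Gb, Bb, C# | Db, Eb, Gb, Bb | C, Eb, F, Ab | Gb, Bb, Db, Eb

F (6/4/3): F, Ab, Bb, Db.
Eb (#6/5/3): Eb, Gb, Bb, C#.
Db (6/4/2): Db, Eb, Gb, Bb.
C (6/4/3): C, Eb, F, Ab.
Gb (6/5/3): Gb, Bb, Db, Eb.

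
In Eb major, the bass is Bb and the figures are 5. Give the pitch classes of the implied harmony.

Bb, D, F

The written figures 5 are shorthand for 5/3: the 3 is implied.
A third above Bb in this key is D.
A fifth above Bb in this key is F.
Together with the bass Bb, this spells Bb major in root position.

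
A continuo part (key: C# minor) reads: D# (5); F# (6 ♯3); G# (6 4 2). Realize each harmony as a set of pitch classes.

D#, F#, A | F#, A#, D# | G#, A, C#, E

D# (5/3): D#, F#, A.
F# (6/#3): F#, A#, D#.
G# (6/4/2): G#, A, C#, E.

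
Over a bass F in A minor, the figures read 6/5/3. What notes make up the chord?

F, A, C, D

A third above F in this key is A.
A fifth above F in this key is C.
A sixth above F in this key is D.
Together with the bass F, this spells D minor seventh in first inversion.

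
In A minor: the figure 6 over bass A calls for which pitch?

Counting 5 letter steps above A lands on F; in A minor, that letter is F.

F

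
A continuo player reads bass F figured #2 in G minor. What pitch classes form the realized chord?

F, G#, Bb, D

The written figures #2 are shorthand for 6/4/2: the 6/4 are implied.
A second above F in this key is G, raised to G# by the sharp.
A fourth above F in this key is Bb.
A sixth above F in this key is D.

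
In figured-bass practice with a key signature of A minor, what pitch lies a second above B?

Counting 1 letter step above B lands on C; in A minor, that letter is C.

C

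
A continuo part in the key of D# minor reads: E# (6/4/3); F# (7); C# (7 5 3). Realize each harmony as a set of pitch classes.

E# (6/4/3): E#, G#, A#, C#.
F# (7/5/3): F#, A#, C#, E#.
C# (7/5/3): C#, E#, G#, B.

E#, G#, A#, C# | F#, A#, C#, E# | C#, E#, G#, B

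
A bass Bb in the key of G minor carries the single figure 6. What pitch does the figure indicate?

Counting 5 letter steps above Bb lands on G; in G minor, that letter is G.

G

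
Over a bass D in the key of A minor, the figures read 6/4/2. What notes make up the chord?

D, E, G, B

A second above D in this key is E.
A fourth above D in this key is G.
A sixth above D in this key is B.
Together with the bass D, this spells E minor seventh in third inversion.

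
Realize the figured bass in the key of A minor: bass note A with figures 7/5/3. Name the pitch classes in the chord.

A, C, E, G

A third above A in this key is C.
A fifth above A in this key is E.
A seventh above A in this key is G.
Together with the bass A, this spells A minor seventh in root position.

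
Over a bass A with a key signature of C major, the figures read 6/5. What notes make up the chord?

The written figures 6/5 are shorthand for 6/5/3: the 3 is implied.
A third above A in this key is C.
A fifth above A in this key is E.
A sixth above A in this key is F.
Together with the bass A, this spells F major seventh in first inversion.

A, C, E, F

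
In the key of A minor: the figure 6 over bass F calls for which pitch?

Counting 5 letter steps above F lands on D; in A minor, that letter is D.

D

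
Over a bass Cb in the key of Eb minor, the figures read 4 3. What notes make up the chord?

Cb, Eb, F, Ab

The written figures 4 3 are shorthand for 6/4/3: the 6 is implied.
A third above Cb in this key is Eb.
A fourth above Cb in this key is F.
A sixth above Cb in this key is Ab.
Together with the bass Cb, this spells F half-diminished seventh in second inversion.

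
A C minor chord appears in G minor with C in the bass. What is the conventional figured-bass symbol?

C is the root of C minor, so the chord is in root position.
A triad in root position is figured 5/3, conventionally abbreviated (no figures — root-position triad).

no figures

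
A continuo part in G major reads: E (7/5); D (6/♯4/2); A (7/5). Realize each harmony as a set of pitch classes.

E, G, B, D | D, E, G#, B | A, C, E, G

E (7/5/3): E, G, B, D.
D (6/#4/2): D, E, G#, B.
A (7/5/3): A, C, E, G.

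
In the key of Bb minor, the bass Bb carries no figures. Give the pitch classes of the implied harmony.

An unfigured bass implies 5/3.
A third above Bb in this key is Db.
A fifth above Bb in this key is F.
Together with the bass Bb, this spells Bb minor in root position.

Bb, Db, F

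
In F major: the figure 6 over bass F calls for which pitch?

D

Counting 5 letter steps above F lands on D; in F major, that letter is D.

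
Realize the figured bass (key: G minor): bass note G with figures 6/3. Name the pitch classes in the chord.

G, Bb, Eb

A third above G in this key is Bb.
A sixth above G in this key is Eb.
Together with the bass G, this spells Eb major in first inversion.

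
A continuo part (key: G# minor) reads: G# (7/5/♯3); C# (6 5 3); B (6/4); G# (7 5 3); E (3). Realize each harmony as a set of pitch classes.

G#, B#, D#, F# | C#, E, G#, A# | B, E, G# | G#, B, D#, F# | E, G#, B

G# (7/5/#3): G#, B#, D#, F#.
C# (6/5/3): C#, E, G#, A#.
B (6/4): B, E, G#.
G# (7/5/3): G#, B, D#, F#.
E (5/3): E, G#, B.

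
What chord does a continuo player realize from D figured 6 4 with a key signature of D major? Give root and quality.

G major

The figures 6 4 indicate a triad in second inversion.
In second inversion the root lies a fourth above the bass: a fourth above D in D major is G.
The chord tones are D, G, B, giving G major.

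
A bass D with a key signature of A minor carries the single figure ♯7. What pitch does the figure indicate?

Counting 6 letter steps above D lands on C; in A minor, that letter is C.
The #7 figure raises it a semitone, giving C#.

C#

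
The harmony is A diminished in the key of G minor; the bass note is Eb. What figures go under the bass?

6/4

Eb is the fifth of A diminished, so the chord is in second inversion.
A triad in second inversion is figured 6/4, conventionally abbreviated 6/4.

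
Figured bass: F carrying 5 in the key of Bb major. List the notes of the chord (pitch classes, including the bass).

F, A, C

The written figures 5 are shorthand for 5/3: the 3 is implied.
A third above F in this key is A.
A fifth above F in this key is C.
Together with the bass F, this spells F major in root position.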